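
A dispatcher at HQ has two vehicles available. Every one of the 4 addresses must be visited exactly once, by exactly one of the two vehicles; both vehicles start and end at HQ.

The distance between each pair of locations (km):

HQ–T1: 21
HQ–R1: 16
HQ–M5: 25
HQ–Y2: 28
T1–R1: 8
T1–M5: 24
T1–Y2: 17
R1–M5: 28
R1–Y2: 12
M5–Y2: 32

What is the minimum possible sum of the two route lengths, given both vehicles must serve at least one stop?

There are 2^3 − 1 = 7 ways to divide the 4 stops into two non-empty groups. For each, the best each vehicle can do is its own shortest tour through its group:
  {T1} + {R1, M5, Y2}: 42 + 85 = 127
  {R1} + {T1, M5, Y2}: 32 + 94 = 126
  {T1, R1} + {M5, Y2}: 45 + 85 = 130
  {M5} + {T1, R1, Y2}: 50 + 66 = 116
  {T1, M5} + {R1, Y2}: 70 + 56 = 126
  {R1, M5} + {T1, Y2}: 69 + 66 = 135
  … (7 splits in total)
Best: vehicle 1 HQ → M5 → HQ = 50; vehicle 2 HQ → T1 → Y2 → R1 → HQ = 66; combined 116.

116 km — the smallest possible combined total.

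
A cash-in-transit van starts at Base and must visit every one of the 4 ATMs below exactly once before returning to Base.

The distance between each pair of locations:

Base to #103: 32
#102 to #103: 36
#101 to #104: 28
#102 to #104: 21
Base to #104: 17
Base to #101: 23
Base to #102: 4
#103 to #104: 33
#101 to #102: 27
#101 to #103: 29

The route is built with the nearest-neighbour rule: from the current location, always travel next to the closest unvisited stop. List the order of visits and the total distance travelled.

Total distance 114 via the nearest-neighbour route Base → #102 → #104 → #101 → #103 → Base.

Base → [#102:4 / #104:17 / #101:23 / #103:32] → #102 (4)
#102 → [#104:21 / #101:27 / #103:36] → #104 (21)
#104 → [#101:28 / #103:33] → #101 (28)
#101 → [#103:29] → #103 (29)
Return #103→Base: 32.
Total = 4 + 21 + 28 + 29 + 32 = 114.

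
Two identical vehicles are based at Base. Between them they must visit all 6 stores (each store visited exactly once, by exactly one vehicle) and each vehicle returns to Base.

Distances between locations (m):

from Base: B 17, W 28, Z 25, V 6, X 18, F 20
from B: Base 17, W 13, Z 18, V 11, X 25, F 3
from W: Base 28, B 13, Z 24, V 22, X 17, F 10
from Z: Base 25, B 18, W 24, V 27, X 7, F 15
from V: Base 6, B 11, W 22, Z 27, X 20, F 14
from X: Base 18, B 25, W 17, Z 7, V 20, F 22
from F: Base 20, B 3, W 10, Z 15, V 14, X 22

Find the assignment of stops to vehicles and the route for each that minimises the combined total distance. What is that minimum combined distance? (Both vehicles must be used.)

Minimum combined distance: 91 m.

There are 2^5 − 1 = 31 ways to divide the 6 stops into two non-empty groups. For each, the best each vehicle can do is its own shortest tour through its group:
  {B} + {W, Z, V, X, F}: 34 + 78 = 112
  {W} + {B, Z, V, X, F}: 56 + 60 = 116
  {B, W} + {Z, V, X, F}: 58 + 60 = 118
  {Z} + {B, W, V, X, F}: 50 + 65 = 115
  {B, Z} + {W, V, X, F}: 60 + 65 = 125
  {W, Z} + {B, V, X, F}: 77 + 60 = 137
  … (31 splits in total)
  {V} + {B, W, Z, X, F}: 12 + 79 = 91  ← best
Best: vehicle 1 Base → V → Base = 12; vehicle 2 Base → B → F → W → Z → X → Base = 79; combined 91.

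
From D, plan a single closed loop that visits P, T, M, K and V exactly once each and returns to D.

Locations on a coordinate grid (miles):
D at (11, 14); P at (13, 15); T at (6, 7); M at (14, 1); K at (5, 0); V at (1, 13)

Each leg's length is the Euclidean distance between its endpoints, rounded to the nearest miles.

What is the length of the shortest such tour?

D→P→T→M→K→V→D: 2+11+10+9+14+10 = 56
D→P→T→M→V→K→D: 2+11+10+18+14+15 = 70
D→P→T→K→M→V→D: 2+11+7+9+18+10 = 57
D→P→T→K→V→M→D: 2+11+7+14+18+13 = 65
D→P→T→V→M→K→D: 2+11+8+18+9+15 = 63
D→P→T→V→K→M→D: 2+11+8+14+9+13 = 57
D→P→M→T→K→V→D: 2+14+10+7+14+10 = 57
D→P→M→T→V→K→D: 2+14+10+8+14+15 = 63
D→P→M→K→T→V→D: 2+14+9+7+8+10 = 50
D→P→M→K→V→T→D: 2+14+9+14+8+9 = 56
D→P→M→V→T→K→D: 2+14+18+8+7+15 = 64
D→P→M→V→K→T→D: 2+14+18+14+7+9 = 64
D→P→K→T→M→V→D: 2+17+7+10+18+10 = 64
D→P→K→T→V→M→D: 2+17+7+8+18+13 = 65
… (46 more)
The minimum is 50.
One optimal route: D → P → M → K → T → V → D (or its reverse).

50 miles — the shortest possible round trip.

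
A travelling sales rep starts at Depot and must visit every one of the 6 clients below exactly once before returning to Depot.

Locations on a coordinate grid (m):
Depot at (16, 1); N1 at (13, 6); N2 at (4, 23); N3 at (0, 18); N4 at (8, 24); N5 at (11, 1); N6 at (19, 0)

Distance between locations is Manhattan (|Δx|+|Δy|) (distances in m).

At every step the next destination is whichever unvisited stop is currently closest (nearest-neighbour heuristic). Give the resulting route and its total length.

Total distance 90 m via the nearest-neighbour route Depot → N6 → N5 → N1 → N4 → N2 → N3 → Depot.

From Depot: distances to unvisited — N6=4, N5=5, N1=8, N4=31, N3=33, N2=34. Nearest is N6 (4).
From N6: distances to unvisited — N5=9, N1=12, N4=35, N3=37, N2=38. Nearest is N5 (9).
From N5: distances to unvisited — N1=7, N4=26, N3=28, N2=29. Nearest is N1 (7).
From N1: distances to unvisited — N4=23, N3=25, N2=26. Nearest is N4 (23).
From N4: distances to unvisited — N2=5, N3=14. Nearest is N2 (5).
From N2: distances to unvisited — N3=9. Nearest is N3 (9).
Return N3→Depot: 33.
Total = 4 + 9 + 7 + 23 + 5 + 9 + 33 = 90.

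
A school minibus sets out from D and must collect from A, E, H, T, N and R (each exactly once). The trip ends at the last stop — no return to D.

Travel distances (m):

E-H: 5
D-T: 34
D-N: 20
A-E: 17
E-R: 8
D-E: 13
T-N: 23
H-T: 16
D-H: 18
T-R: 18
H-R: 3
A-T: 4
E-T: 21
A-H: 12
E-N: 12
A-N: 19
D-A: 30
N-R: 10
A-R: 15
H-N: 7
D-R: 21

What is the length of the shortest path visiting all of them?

There are 6! = 720 possible orderings.
D - A - E - H - T - N - R: 30+17+5+16+23+10 = 101
D - A - E - H - T - R - N: 30+17+5+16+18+10 = 96
D - A - E - H - N - T - R: 30+17+5+7+23+18 = 100
D - A - E - H - N - R - T: 30+17+5+7+10+18 = 87
D - A - E - H - R - T - N: 30+17+5+3+18+23 = 96
D - A - E - H - R - N - T: 30+17+5+3+10+23 = 88
D - A - E - T - H - N - R: 30+17+21+16+7+10 = 101
D - A - E - T - H - R - N: 30+17+21+16+3+10 = 97
… (712 more)
D - E - H - N - R - A - T: 13+5+7+10+15+4 = 54  ← best
The minimum is 54.
One shortest path: D → E → H → N → R → A → T.

54 m — the minimum one-way total.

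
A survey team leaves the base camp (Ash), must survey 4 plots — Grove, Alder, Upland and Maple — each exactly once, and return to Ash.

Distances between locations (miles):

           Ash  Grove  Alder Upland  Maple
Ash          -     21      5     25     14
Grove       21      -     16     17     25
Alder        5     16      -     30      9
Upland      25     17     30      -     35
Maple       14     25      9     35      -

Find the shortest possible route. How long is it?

There are 12 distinct closed tours to check (reversals are equivalent).
Ash - Grove - Alder - Upland - Maple - Ash: 21+16+30+35+14 = 116
Ash - Grove - Alder - Maple - Upland - Ash: 21+16+9+35+25 = 106
Ash - Grove - Upland - Alder - Maple - Ash: 21+17+30+9+14 = 91
Ash - Grove - Upland - Maple - Alder - Ash: 21+17+35+9+5 = 87
Ash - Grove - Maple - Alder - Upland - Ash: 21+25+9+30+25 = 110
Ash - Grove - Maple - Upland - Alder - Ash: 21+25+35+30+5 = 116
Ash - Alder - Grove - Upland - Maple - Ash: 5+16+17+35+14 = 87
Ash - Alder - Grove - Maple - Upland - Ash: 5+16+25+35+25 = 106
Ash - Alder - Upland - Grove - Maple - Ash: 5+30+17+25+14 = 91
Ash - Alder - Maple - Grove - Upland - Ash: 5+9+25+17+25 = 81
Ash - Upland - Grove - Alder - Maple - Ash: 25+17+16+9+14 = 81
Ash - Upland - Alder - Grove - Maple - Ash: 25+30+16+25+14 = 110
The minimum is 81.
One optimal route: Ash → Alder → Maple → Grove → Upland → Ash (or its reverse).

Minimum total distance: 81 miles.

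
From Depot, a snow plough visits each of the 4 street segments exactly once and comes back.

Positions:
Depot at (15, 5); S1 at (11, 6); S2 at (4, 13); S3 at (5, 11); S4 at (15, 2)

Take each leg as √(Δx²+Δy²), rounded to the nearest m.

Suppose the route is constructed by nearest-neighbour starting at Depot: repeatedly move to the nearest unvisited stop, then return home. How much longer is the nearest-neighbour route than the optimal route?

The nearest-neighbour route is 1 m longer than optimal.

Depot: S4=3, S1=4, S3=12, S2=14 ⇒ S4
S4: S1=6, S3=13, S2=16 ⇒ S1
S1: S3=8, S2=10 ⇒ S3
S3: S2=2 ⇒ S2
NN route Depot → S4 → S1 → S3 → S2 → Depot costs 33.
Optimal: Depot → S1 → S2 → S3 → S4 → Depot costs 32 (by enumerating all 12 distinct tours).
Excess = 33 − 32 = 1.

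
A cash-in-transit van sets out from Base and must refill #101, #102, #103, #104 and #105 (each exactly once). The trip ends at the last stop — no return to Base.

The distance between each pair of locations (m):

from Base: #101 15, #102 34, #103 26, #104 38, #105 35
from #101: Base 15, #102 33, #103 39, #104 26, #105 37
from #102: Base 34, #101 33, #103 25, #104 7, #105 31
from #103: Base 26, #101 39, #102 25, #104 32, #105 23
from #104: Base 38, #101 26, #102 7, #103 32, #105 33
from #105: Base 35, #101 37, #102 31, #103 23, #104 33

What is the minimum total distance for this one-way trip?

There are 5! = 120 possible orderings.
Base - #101 - #102 - #103 - #104 - #105: 15+33+25+32+33 = 138
Base - #101 - #102 - #103 - #105 - #104: 15+33+25+23+33 = 129
Base - #101 - #102 - #104 - #103 - #105: 15+33+7+32+23 = 110
Base - #101 - #102 - #104 - #105 - #103: 15+33+7+33+23 = 111
Base - #101 - #102 - #105 - #103 - #104: 15+33+31+23+32 = 134
Base - #101 - #102 - #105 - #104 - #103: 15+33+31+33+32 = 144
Base - #101 - #103 - #102 - #104 - #105: 15+39+25+7+33 = 119
Base - #101 - #103 - #102 - #105 - #104: 15+39+25+31+33 = 143
Base - #101 - #103 - #104 - #102 - #105: 15+39+32+7+31 = 124
Base - #101 - #103 - #104 - #105 - #102: 15+39+32+33+31 = 150
Base - #101 - #103 - #105 - #102 - #104: 15+39+23+31+7 = 115
Base - #101 - #103 - #105 - #104 - #102: 15+39+23+33+7 = 117
Base - #101 - #104 - #102 - #103 - #105: 15+26+7+25+23 = 96
Base - #101 - #104 - #102 - #105 - #103: 15+26+7+31+23 = 102
… (106 more)
The minimum is 96.
One shortest path: Base → #101 → #104 → #102 → #103 → #105.

Minimum one-way distance = 96 m.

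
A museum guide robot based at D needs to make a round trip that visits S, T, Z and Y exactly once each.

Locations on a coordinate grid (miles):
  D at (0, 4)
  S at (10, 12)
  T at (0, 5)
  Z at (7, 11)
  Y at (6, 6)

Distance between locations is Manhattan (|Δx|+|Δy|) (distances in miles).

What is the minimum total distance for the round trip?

D→S→T→Z→Y→D: 18+17+13+6+8 = 62
D→S→T→Y→Z→D: 18+17+7+6+14 = 62
D→S→Z→T→Y→D: 18+4+13+7+8 = 50
D→S→Z→Y→T→D: 18+4+6+7+1 = 36
D→S→Y→T→Z→D: 18+10+7+13+14 = 62
D→S→Y→Z→T→D: 18+10+6+13+1 = 48
D→T→S→Z→Y→D: 1+17+4+6+8 = 36
D→T→S→Y→Z→D: 1+17+10+6+14 = 48
D→T→Z→S→Y→D: 1+13+4+10+8 = 36
D→T→Y→S→Z→D: 1+7+10+4+14 = 36
D→Z→S→T→Y→D: 14+4+17+7+8 = 50
D→Z→T→S→Y→D: 14+13+17+10+8 = 62
The minimum is 36.
One optimal route: D → S → Z → Y → T → D (or its reverse).

Shortest round trip = 36 miles.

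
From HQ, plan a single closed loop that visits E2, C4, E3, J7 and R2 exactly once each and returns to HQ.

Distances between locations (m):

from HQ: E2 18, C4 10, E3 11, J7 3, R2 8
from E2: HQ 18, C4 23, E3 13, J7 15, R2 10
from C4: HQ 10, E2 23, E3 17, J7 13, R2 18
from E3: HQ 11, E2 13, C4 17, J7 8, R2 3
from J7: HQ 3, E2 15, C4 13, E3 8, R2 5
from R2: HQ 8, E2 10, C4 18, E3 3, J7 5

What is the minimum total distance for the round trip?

There are 60 distinct closed tours to check (reversals are equivalent).
HQ - E2 - C4 - E3 - J7 - R2 - HQ: 18+23+17+8+5+8 = 79
HQ - E2 - C4 - E3 - R2 - J7 - HQ: 18+23+17+3+5+3 = 69
HQ - E2 - C4 - J7 - E3 - R2 - HQ: 18+23+13+8+3+8 = 73
HQ - E2 - C4 - J7 - R2 - E3 - HQ: 18+23+13+5+3+11 = 73
HQ - E2 - C4 - R2 - E3 - J7 - HQ: 18+23+18+3+8+3 = 73
HQ - E2 - C4 - R2 - J7 - E3 - HQ: 18+23+18+5+8+11 = 83
HQ - E2 - E3 - C4 - J7 - R2 - HQ: 18+13+17+13+5+8 = 74
HQ - E2 - E3 - C4 - R2 - J7 - HQ: 18+13+17+18+5+3 = 74
HQ - E2 - E3 - J7 - C4 - R2 - HQ: 18+13+8+13+18+8 = 78
HQ - E2 - E3 - J7 - R2 - C4 - HQ: 18+13+8+5+18+10 = 72
HQ - E2 - E3 - R2 - C4 - J7 - HQ: 18+13+3+18+13+3 = 68
HQ - E2 - E3 - R2 - J7 - C4 - HQ: 18+13+3+5+13+10 = 62
HQ - E2 - J7 - C4 - E3 - R2 - HQ: 18+15+13+17+3+8 = 74
HQ - E2 - J7 - C4 - R2 - E3 - HQ: 18+15+13+18+3+11 = 78
… (46 more)
HQ - C4 - E2 - E3 - R2 - J7 - HQ: 10+23+13+3+5+3 = 57  ← best
The minimum is 57.
One optimal route: HQ → C4 → E2 → E3 → R2 → J7 → HQ (or its reverse).

Shortest round trip = 57 m.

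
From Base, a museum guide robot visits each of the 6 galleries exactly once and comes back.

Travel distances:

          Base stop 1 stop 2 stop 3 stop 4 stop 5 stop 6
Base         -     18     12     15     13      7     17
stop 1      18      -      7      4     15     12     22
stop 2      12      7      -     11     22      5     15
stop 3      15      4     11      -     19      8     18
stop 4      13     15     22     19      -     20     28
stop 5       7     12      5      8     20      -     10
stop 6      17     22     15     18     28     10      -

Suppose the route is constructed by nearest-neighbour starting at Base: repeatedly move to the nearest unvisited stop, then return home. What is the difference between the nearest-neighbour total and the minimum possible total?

7 longer than the optimal tour.

Base: stop 5=7, stop 2=12, stop 4=13, stop 3=15, stop 6=17, stop 1=18 ⇒ stop 5
stop 5: stop 2=5, stop 3=8, stop 6=10, stop 1=12, stop 4=20 ⇒ stop 2
stop 2: stop 1=7, stop 3=11, stop 6=15, stop 4=22 ⇒ stop 1
stop 1: stop 3=4, stop 4=15, stop 6=22 ⇒ stop 3
stop 3: stop 6=18, stop 4=19 ⇒ stop 6
stop 6: stop 4=28 ⇒ stop 4
NN route Base → stop 5 → stop 2 → stop 1 → stop 3 → stop 6 → stop 4 → Base costs 82.
Optimal: Base → stop 4 → stop 1 → stop 3 → stop 2 → stop 5 → stop 6 → Base costs 75 (by enumerating all 360 distinct tours).
Excess = 82 − 75 = 7.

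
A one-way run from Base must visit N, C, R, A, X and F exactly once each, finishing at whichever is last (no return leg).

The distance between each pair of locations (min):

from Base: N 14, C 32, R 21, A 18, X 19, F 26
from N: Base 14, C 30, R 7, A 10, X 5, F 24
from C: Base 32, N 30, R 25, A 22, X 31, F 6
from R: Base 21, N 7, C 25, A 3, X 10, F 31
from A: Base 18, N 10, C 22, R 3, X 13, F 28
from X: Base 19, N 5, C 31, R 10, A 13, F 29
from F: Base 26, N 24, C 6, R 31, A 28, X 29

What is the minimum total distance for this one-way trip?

60 min — the minimum one-way total.

There are 6! = 720 possible orderings.
Base - N - C - R - A - X - F: 14+30+25+3+13+29 = 114
Base - N - C - R - A - F - X: 14+30+25+3+28+29 = 129
Base - N - C - R - X - A - F: 14+30+25+10+13+28 = 120
Base - N - C - R - X - F - A: 14+30+25+10+29+28 = 136
Base - N - C - R - F - A - X: 14+30+25+31+28+13 = 141
Base - N - C - R - F - X - A: 14+30+25+31+29+13 = 142
Base - N - C - A - R - X - F: 14+30+22+3+10+29 = 108
Base - N - C - A - R - F - X: 14+30+22+3+31+29 = 129
… (712 more)
Base - N - X - R - A - C - F: 14+5+10+3+22+6 = 60  ← best
The minimum is 60.
One shortest path: Base → N → X → R → A → C → F.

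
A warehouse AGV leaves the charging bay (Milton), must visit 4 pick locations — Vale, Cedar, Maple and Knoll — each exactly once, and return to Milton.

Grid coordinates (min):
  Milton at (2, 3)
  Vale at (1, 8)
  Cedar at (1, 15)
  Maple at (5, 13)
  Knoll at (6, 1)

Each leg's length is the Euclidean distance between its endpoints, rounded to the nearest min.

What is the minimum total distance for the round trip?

Minimum total distance: 32 min.

Milton - Vale - Cedar - Maple - Knoll - Milton: 5+7+4+12+4 = 32
Milton - Vale - Cedar - Knoll - Maple - Milton: 5+7+15+12+10 = 49
Milton - Vale - Maple - Cedar - Knoll - Milton: 5+6+4+15+4 = 34
Milton - Vale - Maple - Knoll - Cedar - Milton: 5+6+12+15+12 = 50
Milton - Vale - Knoll - Cedar - Maple - Milton: 5+9+15+4+10 = 43
Milton - Vale - Knoll - Maple - Cedar - Milton: 5+9+12+4+12 = 42
Milton - Cedar - Vale - Maple - Knoll - Milton: 12+7+6+12+4 = 41
Milton - Cedar - Vale - Knoll - Maple - Milton: 12+7+9+12+10 = 50
Milton - Cedar - Maple - Vale - Knoll - Milton: 12+4+6+9+4 = 35
Milton - Cedar - Knoll - Vale - Maple - Milton: 12+15+9+6+10 = 52
Milton - Maple - Vale - Cedar - Knoll - Milton: 10+6+7+15+4 = 42
Milton - Maple - Cedar - Vale - Knoll - Milton: 10+4+7+9+4 = 34
The minimum is 32.
One optimal route: Milton → Vale → Cedar → Maple → Knoll → Milton (or its reverse).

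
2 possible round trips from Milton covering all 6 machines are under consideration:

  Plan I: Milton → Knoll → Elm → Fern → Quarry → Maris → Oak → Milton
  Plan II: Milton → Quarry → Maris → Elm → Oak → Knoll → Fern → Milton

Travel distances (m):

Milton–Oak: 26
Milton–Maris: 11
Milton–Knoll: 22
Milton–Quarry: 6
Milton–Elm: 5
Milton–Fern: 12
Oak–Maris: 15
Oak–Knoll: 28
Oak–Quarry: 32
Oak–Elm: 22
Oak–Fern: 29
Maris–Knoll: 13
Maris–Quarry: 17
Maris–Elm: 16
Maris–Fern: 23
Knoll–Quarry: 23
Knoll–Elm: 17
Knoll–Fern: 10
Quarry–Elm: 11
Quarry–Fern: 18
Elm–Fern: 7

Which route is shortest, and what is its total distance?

111 m — Plan II is the shortest.

Plan I: 22 + 17 + 7 + 18 + 17 + 15 + 26 = 122
Plan II: 6 + 17 + 16 + 22 + 28 + 10 + 12 = 111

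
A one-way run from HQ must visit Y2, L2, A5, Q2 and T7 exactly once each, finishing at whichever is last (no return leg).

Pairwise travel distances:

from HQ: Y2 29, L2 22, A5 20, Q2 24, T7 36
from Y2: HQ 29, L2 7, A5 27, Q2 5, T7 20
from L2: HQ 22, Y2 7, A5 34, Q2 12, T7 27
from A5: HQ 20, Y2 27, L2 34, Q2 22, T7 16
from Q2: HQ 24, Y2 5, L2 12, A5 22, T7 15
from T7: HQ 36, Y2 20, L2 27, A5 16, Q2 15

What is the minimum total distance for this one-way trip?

There are 5! = 120 possible orderings.
HQ → Y2 → L2 → A5 → Q2 → T7: 29+7+34+22+15 = 107
HQ → Y2 → L2 → A5 → T7 → Q2: 29+7+34+16+15 = 101
HQ → Y2 → L2 → Q2 → A5 → T7: 29+7+12+22+16 = 86
HQ → Y2 → L2 → Q2 → T7 → A5: 29+7+12+15+16 = 79
HQ → Y2 → L2 → T7 → A5 → Q2: 29+7+27+16+22 = 101
HQ → Y2 → L2 → T7 → Q2 → A5: 29+7+27+15+22 = 100
HQ → Y2 → A5 → L2 → Q2 → T7: 29+27+34+12+15 = 117
HQ → Y2 → A5 → L2 → T7 → Q2: 29+27+34+27+15 = 132
HQ → Y2 → A5 → Q2 → L2 → T7: 29+27+22+12+27 = 117
HQ → Y2 → A5 → Q2 → T7 → L2: 29+27+22+15+27 = 120
HQ → Y2 → A5 → T7 → L2 → Q2: 29+27+16+27+12 = 111
HQ → Y2 → A5 → T7 → Q2 → L2: 29+27+16+15+12 = 99
HQ → Y2 → Q2 → L2 → A5 → T7: 29+5+12+34+16 = 96
HQ → Y2 → Q2 → L2 → T7 → A5: 29+5+12+27+16 = 89
… (106 more)
HQ → A5 → T7 → Q2 → Y2 → L2: 20+16+15+5+7 = 63  ← best
The minimum is 63.
One shortest path: HQ → A5 → T7 → Q2 → Y2 → L2.

63 — the minimum one-way total.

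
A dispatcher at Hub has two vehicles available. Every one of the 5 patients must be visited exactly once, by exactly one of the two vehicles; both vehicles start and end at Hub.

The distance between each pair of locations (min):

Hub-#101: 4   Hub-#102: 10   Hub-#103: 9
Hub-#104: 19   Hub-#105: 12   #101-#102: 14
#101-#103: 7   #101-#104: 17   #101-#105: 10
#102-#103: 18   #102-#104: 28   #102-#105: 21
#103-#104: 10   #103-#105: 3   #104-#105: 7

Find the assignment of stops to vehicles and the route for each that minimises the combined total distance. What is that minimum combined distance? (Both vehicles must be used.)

Minimum combined distance: 60 min.

Check every non-empty split of the stops between the two vehicles; for each half take its own optimal tour:
  {#101} + {#102, #103, #104, #105}: 8 + 57 = 65
  {#102} + {#101, #103, #104, #105}: 20 + 40 = 60
  {#101, #102} + {#103, #104, #105}: 28 + 38 = 66
  {#103} + {#101, #102, #104, #105}: 18 + 59 = 77
  {#101, #103} + {#102, #104, #105}: 20 + 57 = 77
  {#102, #103} + {#101, #104, #105}: 37 + 40 = 77
  … (15 splits in total)
Best: vehicle 1 Hub → #102 → Hub = 20; vehicle 2 Hub → #101 → #103 → #104 → #105 → Hub = 40; combined 60.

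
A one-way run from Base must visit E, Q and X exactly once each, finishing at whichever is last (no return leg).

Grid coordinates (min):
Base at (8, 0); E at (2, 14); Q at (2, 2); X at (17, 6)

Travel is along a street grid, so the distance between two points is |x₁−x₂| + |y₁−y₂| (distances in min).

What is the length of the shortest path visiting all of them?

There are 3! = 6 possible orderings.
Base→E→Q→X: 20+12+19 = 51
Base→E→X→Q: 20+23+19 = 62
Base→Q→E→X: 8+12+23 = 43
Base→Q→X→E: 8+19+23 = 50
Base→X→E→Q: 15+23+12 = 50
Base→X→Q→E: 15+19+12 = 46
The minimum is 43.
One shortest path: Base → Q → E → X.

Shortest open route: 43 min.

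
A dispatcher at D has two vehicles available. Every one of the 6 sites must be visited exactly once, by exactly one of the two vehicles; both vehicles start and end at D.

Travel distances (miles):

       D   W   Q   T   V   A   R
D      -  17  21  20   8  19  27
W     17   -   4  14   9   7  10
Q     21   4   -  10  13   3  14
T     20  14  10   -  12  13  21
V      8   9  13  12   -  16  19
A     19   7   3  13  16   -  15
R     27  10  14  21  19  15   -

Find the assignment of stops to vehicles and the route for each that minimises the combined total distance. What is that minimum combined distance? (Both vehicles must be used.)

91 miles — the smallest possible combined total.

Try each way of splitting the stops between the two vehicles (each non-empty) and, for each split, find the best tour for each vehicle:
  {W} + {Q, T, V, A, R}: 34 + 75 = 109
  {Q} + {W, T, V, A, R}: 42 + 75 = 117
  {W, Q} + {T, V, A, R}: 42 + 75 = 117
  {T} + {W, Q, V, A, R}: 40 + 63 = 103
  {W, T} + {Q, V, A, R}: 51 + 63 = 114
  {Q, T} + {W, V, A, R}: 51 + 61 = 112
  … (31 splits in total)
  {V} + {W, Q, T, A, R}: 16 + 75 = 91  ← best
Best: vehicle 1 D → V → D = 16; vehicle 2 D → W → R → A → Q → T → D = 75; combined 91.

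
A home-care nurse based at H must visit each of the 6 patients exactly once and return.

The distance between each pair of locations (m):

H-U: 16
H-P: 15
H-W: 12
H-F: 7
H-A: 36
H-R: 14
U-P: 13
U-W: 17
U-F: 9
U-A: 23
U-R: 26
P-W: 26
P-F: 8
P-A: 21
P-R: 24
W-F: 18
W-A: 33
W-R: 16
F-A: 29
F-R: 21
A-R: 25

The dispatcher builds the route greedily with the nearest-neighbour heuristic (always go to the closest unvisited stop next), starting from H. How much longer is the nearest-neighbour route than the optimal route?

Excess over optimum: 19 m.

From H: F=7, W=12, R=14, P=15, U=16, A=36 → choose F (7).
From F: P=8, U=9, W=18, R=21, A=29 → choose P (8).
From P: U=13, A=21, R=24, W=26 → choose U (13).
From U: W=17, A=23, R=26 → choose W (17).
From W: R=16, A=33 → choose R (16).
From R: A=25 → choose A (25).
NN route H → F → P → U → W → R → A → H costs 122.
Optimal: H → W → R → A → P → U → F → H costs 103 (by enumerating all 360 distinct tours).
Excess = 122 − 103 = 19.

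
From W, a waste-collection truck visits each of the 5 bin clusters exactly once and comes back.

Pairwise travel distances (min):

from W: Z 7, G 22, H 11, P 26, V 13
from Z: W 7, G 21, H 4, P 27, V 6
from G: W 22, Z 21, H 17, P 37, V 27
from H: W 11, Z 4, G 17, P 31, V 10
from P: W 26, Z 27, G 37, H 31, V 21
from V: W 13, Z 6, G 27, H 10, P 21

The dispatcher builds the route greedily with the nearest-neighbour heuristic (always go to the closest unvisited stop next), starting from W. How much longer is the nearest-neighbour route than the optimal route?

W: Z=7, H=11, V=13, G=22, P=26 ⇒ Z
Z: H=4, V=6, G=21, P=27 ⇒ H
H: V=10, G=17, P=31 ⇒ V
V: P=21, G=27 ⇒ P
P: G=37 ⇒ G
NN route W → Z → H → V → P → G → W costs 101.
Optimal: W → G → H → Z → V → P → W costs 96 (by enumerating all 60 distinct tours).
Excess = 101 − 96 = 5.

Excess over optimum: 5 min.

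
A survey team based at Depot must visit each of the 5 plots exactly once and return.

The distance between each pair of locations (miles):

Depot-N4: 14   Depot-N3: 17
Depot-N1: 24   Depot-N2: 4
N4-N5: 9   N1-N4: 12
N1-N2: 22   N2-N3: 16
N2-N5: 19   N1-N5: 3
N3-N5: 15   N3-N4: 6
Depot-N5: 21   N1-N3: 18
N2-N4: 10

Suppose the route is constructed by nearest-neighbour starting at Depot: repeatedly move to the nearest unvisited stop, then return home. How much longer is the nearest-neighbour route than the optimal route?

1 miles longer than the optimal tour.

Depot: N2=4, N4=14, N3=17, N5=21, N1=24 ⇒ N2
N2: N4=10, N3=16, N5=19, N1=22 ⇒ N4
N4: N3=6, N5=9, N1=12 ⇒ N3
N3: N5=15, N1=18 ⇒ N5
N5: N1=3 ⇒ N1
NN route Depot → N2 → N4 → N3 → N5 → N1 → Depot costs 62.
Optimal: Depot → N2 → N1 → N5 → N4 → N3 → Depot costs 61 (by enumerating all 60 distinct tours).
Excess = 62 − 61 = 1.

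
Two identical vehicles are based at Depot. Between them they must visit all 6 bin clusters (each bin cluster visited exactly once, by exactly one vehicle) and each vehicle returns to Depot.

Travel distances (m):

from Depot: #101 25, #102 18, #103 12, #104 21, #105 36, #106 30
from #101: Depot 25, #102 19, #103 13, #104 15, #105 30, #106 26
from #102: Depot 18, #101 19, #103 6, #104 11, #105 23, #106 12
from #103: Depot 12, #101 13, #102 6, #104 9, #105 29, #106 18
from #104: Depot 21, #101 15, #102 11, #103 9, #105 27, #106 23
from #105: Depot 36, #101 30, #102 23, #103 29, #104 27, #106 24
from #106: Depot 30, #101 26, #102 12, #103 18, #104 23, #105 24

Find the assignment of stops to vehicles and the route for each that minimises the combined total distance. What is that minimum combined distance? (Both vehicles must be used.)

Try each way of splitting the stops between the two vehicles (each non-empty) and, for each split, find the best tour for each vehicle:
  {#101} + {#102, #103, #104, #105, #106}: 50 + 102 = 152
  {#102} + {#101, #103, #104, #105, #106}: 36 + 120 = 156
  {#101, #102} + {#103, #104, #105, #106}: 62 + 102 = 164
  {#103} + {#101, #102, #104, #105, #106}: 24 + 120 = 144
  {#101, #103} + {#102, #104, #105, #106}: 50 + 102 = 152
  {#102, #103} + {#101, #104, #105, #106}: 36 + 120 = 156
  … (31 splits in total)
Best: vehicle 1 Depot → #103 → Depot = 24; vehicle 2 Depot → #102 → #106 → #105 → #101 → #104 → Depot = 120; combined 144.

144 m — the smallest possible combined total.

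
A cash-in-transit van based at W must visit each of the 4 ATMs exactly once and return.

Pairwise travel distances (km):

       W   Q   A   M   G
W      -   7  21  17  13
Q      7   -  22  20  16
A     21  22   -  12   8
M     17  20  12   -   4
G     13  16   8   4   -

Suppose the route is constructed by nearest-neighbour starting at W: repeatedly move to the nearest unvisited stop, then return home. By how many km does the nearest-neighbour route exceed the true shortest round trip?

Excess over optimum: 2 km.

From W: Q=7, G=13, M=17, A=21 → choose Q (7).
From Q: G=16, M=20, A=22 → choose G (16).
From G: M=4, A=8 → choose M (4).
From M: A=12 → choose A (12).
NN route W → Q → G → M → A → W costs 60.
Optimal: W → Q → A → M → G → W costs 58 (by enumerating all 12 distinct tours).
Excess = 60 − 58 = 2.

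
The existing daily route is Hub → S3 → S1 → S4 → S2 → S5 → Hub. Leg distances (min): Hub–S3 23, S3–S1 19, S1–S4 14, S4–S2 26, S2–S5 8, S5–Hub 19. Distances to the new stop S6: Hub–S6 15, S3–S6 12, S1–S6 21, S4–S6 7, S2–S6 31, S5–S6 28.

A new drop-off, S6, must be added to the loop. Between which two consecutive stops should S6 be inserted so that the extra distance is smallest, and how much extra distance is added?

Insertion cost between consecutive stops i–j is d(i,S6) + d(S6,j) − d(i,j):
  between Hub and S3: 15 + 12 − 23 = 4
  between S3 and S1: 12 + 21 − 19 = 14
  between S1 and S4: 21 + 7 − 14 = 14
  between S4 and S2: 7 + 31 − 26 = 12
  between S2 and S5: 31 + 28 − 8 = 51
  between S5 and Hub: 28 + 15 − 19 = 24
Cheapest insertion is between Hub and S3, adding 4.
New total = 109 + 4 = 113.

Adding 4 min by placing S6 on the Hub–S3 leg.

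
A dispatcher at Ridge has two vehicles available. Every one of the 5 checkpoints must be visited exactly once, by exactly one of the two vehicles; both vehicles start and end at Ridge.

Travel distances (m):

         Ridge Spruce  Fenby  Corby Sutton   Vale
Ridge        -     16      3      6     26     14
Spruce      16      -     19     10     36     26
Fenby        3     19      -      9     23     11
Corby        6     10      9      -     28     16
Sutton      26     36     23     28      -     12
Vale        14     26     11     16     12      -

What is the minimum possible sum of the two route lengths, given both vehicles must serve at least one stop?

There are 2^4 − 1 = 15 ways to divide the 5 stops into two non-empty groups. For each, the best each vehicle can do is its own shortest tour through its group:
  {Spruce} + {Fenby, Corby, Sutton, Vale}: 32 + 60 = 92
  {Fenby} + {Spruce, Corby, Sutton, Vale}: 6 + 78 = 84
  {Spruce, Fenby} + {Corby, Sutton, Vale}: 38 + 60 = 98
  {Corby} + {Spruce, Fenby, Sutton, Vale}: 12 + 78 = 90
  {Spruce, Corby} + {Fenby, Sutton, Vale}: 32 + 52 = 84
  {Fenby, Corby} + {Spruce, Sutton, Vale}: 18 + 78 = 96
  … (15 splits in total)
Best: vehicle 1 Ridge → Fenby → Ridge = 6; vehicle 2 Ridge → Corby → Spruce → Sutton → Vale → Ridge = 78; combined 84.

84 m — the smallest possible combined total.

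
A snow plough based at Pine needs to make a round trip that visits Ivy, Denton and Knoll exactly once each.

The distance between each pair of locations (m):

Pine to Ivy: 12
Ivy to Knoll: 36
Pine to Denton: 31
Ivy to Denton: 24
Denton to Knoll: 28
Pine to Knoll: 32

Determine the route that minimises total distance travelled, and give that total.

With 3 stops there are 3!/2 = 3 distinct round trips (a route and its reverse cost the same).
Pine → Ivy → Denton → Knoll → Pine: 12+24+28+32 = 96
Pine → Ivy → Knoll → Denton → Pine: 12+36+28+31 = 107
Pine → Denton → Ivy → Knoll → Pine: 31+24+36+32 = 123
The minimum is 96.
One optimal route: Pine → Ivy → Denton → Knoll → Pine (or its reverse).

Shortest round trip = 96 m.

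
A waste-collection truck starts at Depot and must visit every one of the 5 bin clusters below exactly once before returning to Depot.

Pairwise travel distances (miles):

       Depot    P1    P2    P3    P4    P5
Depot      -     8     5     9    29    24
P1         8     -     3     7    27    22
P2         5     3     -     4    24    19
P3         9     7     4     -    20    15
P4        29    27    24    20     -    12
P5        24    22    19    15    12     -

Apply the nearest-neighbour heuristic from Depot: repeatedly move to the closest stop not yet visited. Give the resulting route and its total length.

From Depot: distances to unvisited — P2=5, P1=8, P3=9, P5=24, P4=29. Nearest is P2 (5).
From P2: distances to unvisited — P1=3, P3=4, P5=19, P4=24. Nearest is P1 (3).
From P1: distances to unvisited — P3=7, P5=22, P4=27. Nearest is P3 (7).
From P3: distances to unvisited — P5=15, P4=20. Nearest is P5 (15).
From P5: distances to unvisited — P4=12. Nearest is P4 (12).
Return P4→Depot: 29.
Total = 5 + 3 + 7 + 15 + 12 + 29 = 71.

Total distance 71 miles via the nearest-neighbour route Depot → P2 → P1 → P3 → P5 → P4 → Depot.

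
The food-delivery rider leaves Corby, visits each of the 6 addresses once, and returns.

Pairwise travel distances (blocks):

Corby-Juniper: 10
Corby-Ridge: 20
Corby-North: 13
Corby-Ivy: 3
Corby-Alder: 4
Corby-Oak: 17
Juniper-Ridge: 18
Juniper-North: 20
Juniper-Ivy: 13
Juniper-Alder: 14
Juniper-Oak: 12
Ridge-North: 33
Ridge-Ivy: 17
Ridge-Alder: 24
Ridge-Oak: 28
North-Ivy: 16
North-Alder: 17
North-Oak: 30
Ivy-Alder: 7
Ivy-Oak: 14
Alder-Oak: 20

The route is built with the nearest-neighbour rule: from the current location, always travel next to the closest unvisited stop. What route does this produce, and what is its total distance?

Nearest-neighbour total = 110 blocks; route Corby → Ivy → Alder → Juniper → Oak → Ridge → North → Corby.

At Corby the remaining stops are Ivy 3, Alder 4, Juniper 10, North 13, Oak 17, Ridge 20; go to Ivy.
At Ivy the remaining stops are Alder 7, Juniper 13, Oak 14, North 16, Ridge 17; go to Alder.
At Alder the remaining stops are Juniper 14, North 17, Oak 20, Ridge 24; go to Juniper.
At Juniper the remaining stops are Oak 12, Ridge 18, North 20; go to Oak.
At Oak the remaining stops are Ridge 28, North 30; go to Ridge.
At Ridge the remaining stops are North 33; go to North.
Return North→Corby: 13.
Total = 3 + 7 + 14 + 12 + 28 + 33 + 13 = 110.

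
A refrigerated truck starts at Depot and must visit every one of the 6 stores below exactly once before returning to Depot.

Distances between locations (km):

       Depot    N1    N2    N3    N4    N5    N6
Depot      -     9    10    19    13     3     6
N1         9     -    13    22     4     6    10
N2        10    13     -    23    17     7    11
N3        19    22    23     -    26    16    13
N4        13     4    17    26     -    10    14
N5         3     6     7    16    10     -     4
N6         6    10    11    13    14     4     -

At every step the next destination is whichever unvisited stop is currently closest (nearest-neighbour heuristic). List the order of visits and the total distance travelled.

Total distance 80 km via the nearest-neighbour route Depot → N5 → N6 → N1 → N4 → N2 → N3 → Depot.

From Depot: distances to unvisited — N5=3, N6=6, N1=9, N2=10, N4=13, N3=19. Nearest is N5 (3).
From N5: distances to unvisited — N6=4, N1=6, N2=7, N4=10, N3=16. Nearest is N6 (4).
From N6: distances to unvisited — N1=10, N2=11, N3=13, N4=14. Nearest is N1 (10).
From N1: distances to unvisited — N4=4, N2=13, N3=22. Nearest is N4 (4).
From N4: distances to unvisited — N2=17, N3=26. Nearest is N2 (17).
From N2: distances to unvisited — N3=23. Nearest is N3 (23).
Return N3→Depot: 19.
Total = 3 + 4 + 10 + 4 + 17 + 23 + 19 = 80.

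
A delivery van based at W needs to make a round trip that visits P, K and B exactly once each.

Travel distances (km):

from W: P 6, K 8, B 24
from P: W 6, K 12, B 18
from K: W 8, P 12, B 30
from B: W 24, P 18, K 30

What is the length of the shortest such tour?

Shortest round trip = 62 km.

There are 3 distinct closed tours to check (reversals are equivalent).
W-P-K-B-W: 6+12+30+24 = 72
W-P-B-K-W: 6+18+30+8 = 62
W-K-P-B-W: 8+12+18+24 = 62
The minimum is 62.
One optimal route: W → P → B → K → W (or its reverse).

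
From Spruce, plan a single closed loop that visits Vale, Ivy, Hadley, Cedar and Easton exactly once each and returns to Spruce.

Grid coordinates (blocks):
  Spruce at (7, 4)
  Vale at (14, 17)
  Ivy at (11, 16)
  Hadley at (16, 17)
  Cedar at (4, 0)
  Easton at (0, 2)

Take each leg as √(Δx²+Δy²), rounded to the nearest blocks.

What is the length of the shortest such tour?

Minimum total distance: 48 blocks.

There are 60 distinct closed tours to check (reversals are equivalent).
Spruce→Vale→Ivy→Hadley→Cedar→Easton→Spruce: 15+3+5+21+4+7 = 55
Spruce→Vale→Ivy→Hadley→Easton→Cedar→Spruce: 15+3+5+22+4+5 = 54
Spruce→Vale→Ivy→Cedar→Hadley→Easton→Spruce: 15+3+17+21+22+7 = 85
Spruce→Vale→Ivy→Cedar→Easton→Hadley→Spruce: 15+3+17+4+22+16 = 77
Spruce→Vale→Ivy→Easton→Hadley→Cedar→Spruce: 15+3+18+22+21+5 = 84
Spruce→Vale→Ivy→Easton→Cedar→Hadley→Spruce: 15+3+18+4+21+16 = 77
Spruce→Vale→Hadley→Ivy→Cedar→Easton→Spruce: 15+2+5+17+4+7 = 50
Spruce→Vale→Hadley→Ivy→Easton→Cedar→Spruce: 15+2+5+18+4+5 = 49
Spruce→Vale→Hadley→Cedar→Ivy→Easton→Spruce: 15+2+21+17+18+7 = 80
Spruce→Vale→Hadley→Cedar→Easton→Ivy→Spruce: 15+2+21+4+18+13 = 73
Spruce→Vale→Hadley→Easton→Ivy→Cedar→Spruce: 15+2+22+18+17+5 = 79
Spruce→Vale→Hadley→Easton→Cedar→Ivy→Spruce: 15+2+22+4+17+13 = 73
Spruce→Vale→Cedar→Ivy→Hadley→Easton→Spruce: 15+20+17+5+22+7 = 86
Spruce→Vale→Cedar→Ivy→Easton→Hadley→Spruce: 15+20+17+18+22+16 = 108
… (46 more)
Spruce→Hadley→Vale→Ivy→Easton→Cedar→Spruce: 16+2+3+18+4+5 = 48  ← best
The minimum is 48.
One optimal route: Spruce → Hadley → Vale → Ivy → Easton → Cedar → Spruce (or its reverse).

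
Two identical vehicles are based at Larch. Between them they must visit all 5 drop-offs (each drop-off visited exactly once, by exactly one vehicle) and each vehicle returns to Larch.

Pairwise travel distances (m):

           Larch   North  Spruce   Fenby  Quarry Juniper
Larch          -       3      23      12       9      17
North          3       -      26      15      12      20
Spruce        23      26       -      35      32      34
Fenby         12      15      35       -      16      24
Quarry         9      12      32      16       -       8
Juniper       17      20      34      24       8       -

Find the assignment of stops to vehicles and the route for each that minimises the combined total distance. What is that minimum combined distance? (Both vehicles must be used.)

Try each way of splitting the stops between the two vehicles (each non-empty) and, for each split, find the best tour for each vehicle:
  {North} + {Spruce, Fenby, Quarry, Juniper}: 6 + 93 = 99
  {Spruce} + {North, Fenby, Quarry, Juniper}: 46 + 59 = 105
  {North, Spruce} + {Fenby, Quarry, Juniper}: 52 + 53 = 105
  {Fenby} + {North, Spruce, Quarry, Juniper}: 24 + 80 = 104
  {North, Fenby} + {Spruce, Quarry, Juniper}: 30 + 74 = 104
  {Spruce, Fenby} + {North, Quarry, Juniper}: 70 + 40 = 110
  … (15 splits in total)
Best: vehicle 1 Larch → North → Larch = 6; vehicle 2 Larch → Spruce → Juniper → Quarry → Fenby → Larch = 93; combined 99.

99 m — the smallest possible combined total.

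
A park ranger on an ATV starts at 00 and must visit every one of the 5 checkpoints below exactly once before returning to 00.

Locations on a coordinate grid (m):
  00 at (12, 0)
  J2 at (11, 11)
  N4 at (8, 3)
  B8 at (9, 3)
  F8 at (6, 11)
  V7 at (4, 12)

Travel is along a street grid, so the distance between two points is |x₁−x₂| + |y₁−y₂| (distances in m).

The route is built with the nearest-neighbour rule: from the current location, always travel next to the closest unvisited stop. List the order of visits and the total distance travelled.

Total distance 40 m via the nearest-neighbour route 00 → B8 → N4 → F8 → V7 → J2 → 00.

At 00 the remaining stops are B8 6, N4 7, J2 12, F8 17, V7 20; go to B8.
At B8 the remaining stops are N4 1, J2 10, F8 11, V7 14; go to N4.
At N4 the remaining stops are F8 10, J2 11, V7 13; go to F8.
At F8 the remaining stops are V7 3, J2 5; go to V7.
At V7 the remaining stops are J2 8; go to J2.
Return J2→00: 12.
Total = 6 + 1 + 10 + 3 + 8 + 12 = 40.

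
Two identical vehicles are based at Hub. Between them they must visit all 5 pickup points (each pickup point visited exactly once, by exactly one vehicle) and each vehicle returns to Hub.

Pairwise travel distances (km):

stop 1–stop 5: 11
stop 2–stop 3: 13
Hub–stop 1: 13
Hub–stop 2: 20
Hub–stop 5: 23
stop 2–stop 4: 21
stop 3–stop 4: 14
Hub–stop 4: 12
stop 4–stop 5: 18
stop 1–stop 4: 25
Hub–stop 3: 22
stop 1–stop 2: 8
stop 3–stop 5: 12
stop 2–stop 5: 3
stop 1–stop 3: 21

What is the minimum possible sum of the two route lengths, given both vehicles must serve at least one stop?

Try each way of splitting the stops between the two vehicles (each non-empty) and, for each split, find the best tour for each vehicle:
  {stop 1} + {stop 2, stop 3, stop 4, stop 5}: 26 + 61 = 87
  {stop 2} + {stop 1, stop 3, stop 4, stop 5}: 40 + 62 = 102
  {stop 1, stop 2} + {stop 3, stop 4, stop 5}: 41 + 61 = 102
  {stop 3} + {stop 1, stop 2, stop 4, stop 5}: 44 + 54 = 98
  {stop 1, stop 3} + {stop 2, stop 4, stop 5}: 56 + 53 = 109
  {stop 2, stop 3} + {stop 1, stop 4, stop 5}: 55 + 54 = 109
  … (15 splits in total)
  {stop 4} + {stop 1, stop 2, stop 3, stop 5}: 24 + 58 = 82  ← best
Best: vehicle 1 Hub → stop 4 → Hub = 24; vehicle 2 Hub → stop 1 → stop 2 → stop 5 → stop 3 → Hub = 58; combined 82.

Minimum combined distance: 82 km.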